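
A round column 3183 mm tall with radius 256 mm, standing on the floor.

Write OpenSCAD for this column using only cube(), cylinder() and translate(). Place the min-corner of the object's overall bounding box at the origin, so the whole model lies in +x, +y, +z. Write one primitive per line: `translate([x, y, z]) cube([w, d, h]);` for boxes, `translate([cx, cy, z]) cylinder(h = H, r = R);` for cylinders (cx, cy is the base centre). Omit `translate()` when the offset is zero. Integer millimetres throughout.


translate([256, 256, 0]) cylinder(h = 3183, r = 256);


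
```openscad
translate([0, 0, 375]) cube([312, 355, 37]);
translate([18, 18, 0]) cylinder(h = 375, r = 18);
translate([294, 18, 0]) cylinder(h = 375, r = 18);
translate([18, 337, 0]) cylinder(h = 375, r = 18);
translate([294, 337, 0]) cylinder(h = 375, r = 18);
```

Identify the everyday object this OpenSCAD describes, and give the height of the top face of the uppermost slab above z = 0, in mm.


A stool. The seat height is 412 mm.

A 312×355×37 slab at z = 375 on four corner cylinders — a stool. The seat top is 375 + 37 = 412 mm.


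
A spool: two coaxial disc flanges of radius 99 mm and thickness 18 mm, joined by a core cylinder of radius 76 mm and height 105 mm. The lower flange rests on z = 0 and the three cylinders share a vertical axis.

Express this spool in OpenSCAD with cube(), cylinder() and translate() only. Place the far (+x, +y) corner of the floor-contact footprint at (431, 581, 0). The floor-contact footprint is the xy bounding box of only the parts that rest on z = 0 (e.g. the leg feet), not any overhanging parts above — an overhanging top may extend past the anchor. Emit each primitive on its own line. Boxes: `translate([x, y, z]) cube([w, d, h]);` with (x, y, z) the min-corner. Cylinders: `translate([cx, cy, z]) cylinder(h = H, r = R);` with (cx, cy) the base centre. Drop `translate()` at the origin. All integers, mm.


translate([332, 482, 0]) cylinder(h = 18, r = 99);
translate([332, 482, 18]) cylinder(h = 105, r = 76);
translate([332, 482, 123]) cylinder(h = 18, r = 99);


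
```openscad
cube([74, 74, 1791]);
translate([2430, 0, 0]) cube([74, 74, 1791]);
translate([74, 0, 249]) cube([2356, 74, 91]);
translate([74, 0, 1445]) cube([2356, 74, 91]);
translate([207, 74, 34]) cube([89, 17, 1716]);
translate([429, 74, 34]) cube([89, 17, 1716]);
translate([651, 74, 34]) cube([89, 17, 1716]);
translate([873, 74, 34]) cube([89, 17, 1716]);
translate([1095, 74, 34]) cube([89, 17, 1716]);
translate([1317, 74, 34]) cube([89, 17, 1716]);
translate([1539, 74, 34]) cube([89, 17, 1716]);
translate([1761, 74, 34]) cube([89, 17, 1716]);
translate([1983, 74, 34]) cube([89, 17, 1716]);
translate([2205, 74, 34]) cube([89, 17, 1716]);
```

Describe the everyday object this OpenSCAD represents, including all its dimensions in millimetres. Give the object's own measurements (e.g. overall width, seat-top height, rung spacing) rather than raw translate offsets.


A fence section. Two 74×74 mm posts, 1791 mm tall, stand on the floor with a clear span of 2356 mm between their inner faces. Two horizontal rails of 74×91 mm section span the gap between the posts with their undersides at z = 249 mm and z = 1445 mm, flush with the posts' −y face. 10 pickets, each 89 mm wide, 17 mm thick and 1716 mm tall, are fixed to the +y face of the rails with their bottoms at z = 34 mm, spaced across the span with a 133 mm gap after the −x post and between neighbouring pickets, with 136 mm left before the +x post.


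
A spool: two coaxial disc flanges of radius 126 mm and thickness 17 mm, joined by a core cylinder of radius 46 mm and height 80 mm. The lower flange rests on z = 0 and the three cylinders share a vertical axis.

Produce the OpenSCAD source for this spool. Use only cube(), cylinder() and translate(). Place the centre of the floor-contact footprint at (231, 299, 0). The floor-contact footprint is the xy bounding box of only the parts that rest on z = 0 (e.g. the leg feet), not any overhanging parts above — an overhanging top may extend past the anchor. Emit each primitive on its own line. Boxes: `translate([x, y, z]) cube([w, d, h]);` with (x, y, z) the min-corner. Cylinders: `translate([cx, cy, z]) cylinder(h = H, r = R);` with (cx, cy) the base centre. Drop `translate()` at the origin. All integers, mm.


translate([231, 299, 0]) cylinder(h = 17, r = 126);
translate([231, 299, 17]) cylinder(h = 80, r = 46);
translate([231, 299, 97]) cylinder(h = 17, r = 126);


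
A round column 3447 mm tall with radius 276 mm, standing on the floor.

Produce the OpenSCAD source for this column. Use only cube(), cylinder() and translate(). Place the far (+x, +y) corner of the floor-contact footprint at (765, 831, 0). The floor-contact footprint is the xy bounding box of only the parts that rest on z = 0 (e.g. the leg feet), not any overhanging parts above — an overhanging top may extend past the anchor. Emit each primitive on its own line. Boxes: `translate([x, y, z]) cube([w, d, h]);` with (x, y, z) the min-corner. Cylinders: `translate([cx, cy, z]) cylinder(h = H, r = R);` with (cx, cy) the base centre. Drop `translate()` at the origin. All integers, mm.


translate([489, 555, 0]) cylinder(h = 3447, r = 276);


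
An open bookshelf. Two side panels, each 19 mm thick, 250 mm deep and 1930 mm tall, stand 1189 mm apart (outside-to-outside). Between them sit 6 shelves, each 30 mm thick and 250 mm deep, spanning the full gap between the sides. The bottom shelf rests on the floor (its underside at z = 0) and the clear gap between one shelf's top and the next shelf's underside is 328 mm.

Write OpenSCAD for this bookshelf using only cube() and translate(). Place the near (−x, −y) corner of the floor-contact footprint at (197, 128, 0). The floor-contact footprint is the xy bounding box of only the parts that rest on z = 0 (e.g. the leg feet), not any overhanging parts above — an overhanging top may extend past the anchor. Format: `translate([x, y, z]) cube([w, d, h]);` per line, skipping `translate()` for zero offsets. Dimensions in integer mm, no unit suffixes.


translate([197, 128, 0]) cube([19, 250, 1930]);
translate([1367, 128, 0]) cube([19, 250, 1930]);
translate([216, 128, 0]) cube([1151, 250, 30]);
translate([216, 128, 358]) cube([1151, 250, 30]);
translate([216, 128, 716]) cube([1151, 250, 30]);
translate([216, 128, 1074]) cube([1151, 250, 30]);
translate([216, 128, 1432]) cube([1151, 250, 30]);
translate([216, 128, 1790]) cube([1151, 250, 30]);


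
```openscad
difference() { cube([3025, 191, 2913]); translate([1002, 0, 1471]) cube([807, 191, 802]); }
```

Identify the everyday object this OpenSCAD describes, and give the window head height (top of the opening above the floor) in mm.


A wall with a window opening. The window head height is 2273 mm.

A wall with a rectangular opening subtracted — a window. Sill at z = 1471, opening 802 mm tall, so the head is at 1471 + 802 = 2273 mm.


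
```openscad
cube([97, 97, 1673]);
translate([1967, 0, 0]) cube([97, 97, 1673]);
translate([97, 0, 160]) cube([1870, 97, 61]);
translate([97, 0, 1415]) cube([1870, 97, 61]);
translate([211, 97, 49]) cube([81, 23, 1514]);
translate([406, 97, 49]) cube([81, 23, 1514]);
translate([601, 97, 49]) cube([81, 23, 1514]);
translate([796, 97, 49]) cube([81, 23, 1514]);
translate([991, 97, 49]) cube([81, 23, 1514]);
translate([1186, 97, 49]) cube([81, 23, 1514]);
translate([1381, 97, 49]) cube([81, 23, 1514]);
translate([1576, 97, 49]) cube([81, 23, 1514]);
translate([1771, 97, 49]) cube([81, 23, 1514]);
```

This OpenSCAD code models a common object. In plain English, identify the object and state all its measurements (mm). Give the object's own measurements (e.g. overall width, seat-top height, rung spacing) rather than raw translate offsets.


A fence section. Two 97×97 mm posts, 1673 mm tall, stand on the floor with a clear span of 1870 mm between their inner faces. Two horizontal rails of 97×61 mm section span the gap between the posts with their undersides at z = 160 mm and z = 1415 mm, flush with the posts' −y face. 9 pickets, each 81 mm wide, 23 mm thick and 1514 mm tall, are fixed to the +y face of the rails with their bottoms at z = 49 mm, spaced across the span with a 114 mm gap after the −x post and between neighbouring pickets, with 115 mm left before the +x post.


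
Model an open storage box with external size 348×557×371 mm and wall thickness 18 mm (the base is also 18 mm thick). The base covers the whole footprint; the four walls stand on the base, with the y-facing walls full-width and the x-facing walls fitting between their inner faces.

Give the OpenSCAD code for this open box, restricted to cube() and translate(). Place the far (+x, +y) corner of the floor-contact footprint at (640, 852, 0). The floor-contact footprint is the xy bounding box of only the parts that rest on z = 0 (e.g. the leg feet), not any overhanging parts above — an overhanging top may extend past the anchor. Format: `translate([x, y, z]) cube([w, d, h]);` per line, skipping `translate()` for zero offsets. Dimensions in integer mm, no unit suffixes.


translate([292, 295, 0]) cube([348, 557, 18]);
translate([292, 295, 18]) cube([348, 18, 353]);
translate([292, 834, 18]) cube([348, 18, 353]);
translate([292, 313, 18]) cube([18, 521, 353]);
translate([622, 313, 18]) cube([18, 521, 353]);


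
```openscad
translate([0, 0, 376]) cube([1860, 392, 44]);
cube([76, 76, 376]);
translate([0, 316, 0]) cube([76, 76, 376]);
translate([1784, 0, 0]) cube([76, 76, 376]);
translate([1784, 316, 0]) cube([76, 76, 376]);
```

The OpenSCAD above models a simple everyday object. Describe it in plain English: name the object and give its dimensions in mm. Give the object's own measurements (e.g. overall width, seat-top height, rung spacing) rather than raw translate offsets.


A long wooden bench with a 1860 mm (x) × 392 mm (y) seat, 44 mm thick, its top surface 420 mm above the floor. Four 76 mm square legs at the seat corners, flush with the edges, run from z = 0 to the seat underside.


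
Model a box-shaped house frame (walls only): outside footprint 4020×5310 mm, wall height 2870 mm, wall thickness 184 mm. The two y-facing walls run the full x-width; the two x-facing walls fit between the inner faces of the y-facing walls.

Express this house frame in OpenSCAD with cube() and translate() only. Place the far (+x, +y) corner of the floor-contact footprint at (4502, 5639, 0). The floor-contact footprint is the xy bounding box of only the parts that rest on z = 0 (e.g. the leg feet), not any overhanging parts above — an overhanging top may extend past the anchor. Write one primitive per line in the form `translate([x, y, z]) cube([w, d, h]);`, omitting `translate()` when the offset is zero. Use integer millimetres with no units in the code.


translate([482, 329, 0]) cube([4020, 184, 2870]);
translate([482, 5455, 0]) cube([4020, 184, 2870]);
translate([482, 513, 0]) cube([184, 4942, 2870]);
translate([4318, 513, 0]) cube([184, 4942, 2870]);


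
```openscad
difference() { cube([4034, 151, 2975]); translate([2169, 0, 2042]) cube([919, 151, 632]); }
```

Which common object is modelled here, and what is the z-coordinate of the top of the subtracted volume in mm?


A wall with a window opening. The window head height is 2674 mm.

A wall with a rectangular opening subtracted — a window. Sill at z = 2042, opening 632 mm tall, so the head is at 2042 + 632 = 2674 mm.


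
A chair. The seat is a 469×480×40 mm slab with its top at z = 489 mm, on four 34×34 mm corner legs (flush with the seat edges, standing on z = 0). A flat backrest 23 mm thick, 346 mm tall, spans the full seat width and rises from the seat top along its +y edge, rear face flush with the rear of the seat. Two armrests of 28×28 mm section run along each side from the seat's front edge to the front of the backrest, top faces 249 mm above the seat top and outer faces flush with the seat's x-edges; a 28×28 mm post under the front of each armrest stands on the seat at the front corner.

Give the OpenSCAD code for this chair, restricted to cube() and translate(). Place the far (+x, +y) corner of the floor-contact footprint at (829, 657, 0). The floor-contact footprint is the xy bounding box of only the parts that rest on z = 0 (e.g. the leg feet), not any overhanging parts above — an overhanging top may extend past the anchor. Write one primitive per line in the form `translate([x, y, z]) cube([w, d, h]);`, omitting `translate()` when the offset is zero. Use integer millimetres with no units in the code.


translate([360, 177, 449]) cube([469, 480, 40]);
translate([360, 177, 0]) cube([34, 34, 449]);
translate([795, 177, 0]) cube([34, 34, 449]);
translate([360, 623, 0]) cube([34, 34, 449]);
translate([795, 623, 0]) cube([34, 34, 449]);
translate([360, 634, 489]) cube([469, 23, 346]);
translate([360, 177, 710]) cube([28, 457, 28]);
translate([801, 177, 710]) cube([28, 457, 28]);
translate([360, 177, 489]) cube([28, 28, 221]);
translate([801, 177, 489]) cube([28, 28, 221]);


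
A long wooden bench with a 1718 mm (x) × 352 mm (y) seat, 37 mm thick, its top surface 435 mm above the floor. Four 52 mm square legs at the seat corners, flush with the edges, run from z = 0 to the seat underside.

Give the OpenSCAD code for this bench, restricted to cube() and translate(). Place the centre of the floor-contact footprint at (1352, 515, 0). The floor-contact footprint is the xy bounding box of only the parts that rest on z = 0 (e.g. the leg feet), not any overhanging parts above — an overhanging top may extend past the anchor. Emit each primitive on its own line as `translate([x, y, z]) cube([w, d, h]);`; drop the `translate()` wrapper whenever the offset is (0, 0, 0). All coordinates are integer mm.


translate([493, 339, 398]) cube([1718, 352, 37]);
translate([493, 339, 0]) cube([52, 52, 398]);
translate([493, 639, 0]) cube([52, 52, 398]);
translate([2159, 339, 0]) cube([52, 52, 398]);
translate([2159, 639, 0]) cube([52, 52, 398]);


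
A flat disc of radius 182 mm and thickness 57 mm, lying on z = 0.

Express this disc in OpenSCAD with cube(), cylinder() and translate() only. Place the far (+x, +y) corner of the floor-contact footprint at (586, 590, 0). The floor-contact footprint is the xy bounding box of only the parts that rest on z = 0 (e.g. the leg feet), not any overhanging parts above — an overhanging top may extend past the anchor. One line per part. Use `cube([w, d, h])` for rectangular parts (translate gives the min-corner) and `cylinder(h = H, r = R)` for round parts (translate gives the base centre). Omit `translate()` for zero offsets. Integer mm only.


translate([404, 408, 0]) cylinder(h = 57, r = 182);


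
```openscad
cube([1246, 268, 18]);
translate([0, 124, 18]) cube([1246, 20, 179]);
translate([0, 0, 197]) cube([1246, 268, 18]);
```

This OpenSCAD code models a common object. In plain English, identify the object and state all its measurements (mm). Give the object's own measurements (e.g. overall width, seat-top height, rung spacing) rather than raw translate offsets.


An I-beam lying along x, 1246 mm long. Overall section height 215 mm. Two flanges 268 mm wide (y) and 18 mm thick, one on the floor and one at the top; a web 20 mm thick runs between them, centred on the flange width.


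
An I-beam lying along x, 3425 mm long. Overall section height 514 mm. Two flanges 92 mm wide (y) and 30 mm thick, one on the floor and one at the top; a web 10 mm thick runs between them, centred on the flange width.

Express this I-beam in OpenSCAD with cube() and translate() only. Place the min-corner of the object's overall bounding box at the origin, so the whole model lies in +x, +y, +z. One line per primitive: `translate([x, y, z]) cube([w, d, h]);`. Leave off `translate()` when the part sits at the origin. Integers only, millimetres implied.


cube([3425, 92, 30]);
translate([0, 41, 30]) cube([3425, 10, 454]);
translate([0, 0, 484]) cube([3425, 92, 30]);


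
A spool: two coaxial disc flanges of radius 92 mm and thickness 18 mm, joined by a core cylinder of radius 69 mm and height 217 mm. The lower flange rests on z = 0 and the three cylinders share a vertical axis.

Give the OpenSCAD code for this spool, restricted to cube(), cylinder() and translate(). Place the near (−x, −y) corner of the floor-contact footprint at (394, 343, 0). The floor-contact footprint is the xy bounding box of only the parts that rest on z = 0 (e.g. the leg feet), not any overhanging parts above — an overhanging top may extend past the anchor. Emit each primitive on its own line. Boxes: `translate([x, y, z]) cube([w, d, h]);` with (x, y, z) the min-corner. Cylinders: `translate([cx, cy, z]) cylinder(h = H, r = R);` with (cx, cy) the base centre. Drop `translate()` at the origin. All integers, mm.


translate([486, 435, 0]) cylinder(h = 18, r = 92);
translate([486, 435, 18]) cylinder(h = 217, r = 69);
translate([486, 435, 235]) cylinder(h = 18, r = 92);


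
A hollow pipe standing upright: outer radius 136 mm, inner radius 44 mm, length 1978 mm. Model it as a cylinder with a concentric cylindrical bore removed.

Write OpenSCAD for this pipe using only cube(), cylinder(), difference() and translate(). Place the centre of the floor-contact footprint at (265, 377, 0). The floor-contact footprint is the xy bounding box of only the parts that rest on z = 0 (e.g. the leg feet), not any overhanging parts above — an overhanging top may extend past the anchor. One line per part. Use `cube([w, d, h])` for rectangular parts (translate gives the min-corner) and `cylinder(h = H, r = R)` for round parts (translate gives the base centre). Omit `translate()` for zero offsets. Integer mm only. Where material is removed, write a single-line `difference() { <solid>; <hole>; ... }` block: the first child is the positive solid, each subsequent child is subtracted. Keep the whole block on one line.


difference() { translate([265, 377, 0]) cylinder(h = 1978, r = 136); translate([265, 377, 0]) cylinder(h = 1978, r = 44); }


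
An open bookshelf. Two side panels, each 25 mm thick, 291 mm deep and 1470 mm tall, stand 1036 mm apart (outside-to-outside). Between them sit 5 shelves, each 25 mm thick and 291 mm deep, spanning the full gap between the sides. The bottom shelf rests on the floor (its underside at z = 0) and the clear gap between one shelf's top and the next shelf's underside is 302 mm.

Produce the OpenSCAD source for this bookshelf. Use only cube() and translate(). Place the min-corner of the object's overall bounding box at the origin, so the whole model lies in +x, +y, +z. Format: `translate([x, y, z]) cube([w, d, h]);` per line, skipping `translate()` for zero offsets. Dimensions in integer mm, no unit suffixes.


cube([25, 291, 1470]);
translate([1011, 0, 0]) cube([25, 291, 1470]);
translate([25, 0, 0]) cube([986, 291, 25]);
translate([25, 0, 327]) cube([986, 291, 25]);
translate([25, 0, 654]) cube([986, 291, 25]);
translate([25, 0, 981]) cube([986, 291, 25]);
translate([25, 0, 1308]) cube([986, 291, 25]);


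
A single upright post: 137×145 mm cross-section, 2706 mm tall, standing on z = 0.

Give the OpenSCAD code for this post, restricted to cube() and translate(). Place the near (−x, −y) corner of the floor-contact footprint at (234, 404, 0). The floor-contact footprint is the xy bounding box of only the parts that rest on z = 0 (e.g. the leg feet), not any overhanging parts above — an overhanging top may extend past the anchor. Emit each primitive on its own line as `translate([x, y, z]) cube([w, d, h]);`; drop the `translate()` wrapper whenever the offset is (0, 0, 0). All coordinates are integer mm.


translate([234, 404, 0]) cube([137, 145, 2706]);


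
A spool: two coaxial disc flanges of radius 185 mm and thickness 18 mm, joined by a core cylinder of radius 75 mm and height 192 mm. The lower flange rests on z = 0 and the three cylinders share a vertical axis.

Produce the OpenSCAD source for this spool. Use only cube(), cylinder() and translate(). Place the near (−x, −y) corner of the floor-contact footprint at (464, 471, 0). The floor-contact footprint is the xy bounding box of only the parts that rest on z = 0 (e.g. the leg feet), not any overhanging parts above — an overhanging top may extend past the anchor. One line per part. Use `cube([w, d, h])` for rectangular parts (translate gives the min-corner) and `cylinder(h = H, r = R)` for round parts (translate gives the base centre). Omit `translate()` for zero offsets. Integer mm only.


translate([649, 656, 0]) cylinder(h = 18, r = 185);
translate([649, 656, 18]) cylinder(h = 192, r = 75);
translate([649, 656, 210]) cylinder(h = 18, r = 185);


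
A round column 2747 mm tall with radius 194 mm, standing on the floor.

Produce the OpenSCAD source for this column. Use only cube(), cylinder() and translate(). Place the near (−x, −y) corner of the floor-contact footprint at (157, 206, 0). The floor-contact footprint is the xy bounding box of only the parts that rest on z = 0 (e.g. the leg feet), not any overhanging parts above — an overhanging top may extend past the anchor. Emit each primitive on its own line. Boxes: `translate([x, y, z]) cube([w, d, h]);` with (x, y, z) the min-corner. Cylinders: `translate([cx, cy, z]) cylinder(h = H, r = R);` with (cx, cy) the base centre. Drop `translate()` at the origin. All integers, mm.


translate([351, 400, 0]) cylinder(h = 2747, r = 194);


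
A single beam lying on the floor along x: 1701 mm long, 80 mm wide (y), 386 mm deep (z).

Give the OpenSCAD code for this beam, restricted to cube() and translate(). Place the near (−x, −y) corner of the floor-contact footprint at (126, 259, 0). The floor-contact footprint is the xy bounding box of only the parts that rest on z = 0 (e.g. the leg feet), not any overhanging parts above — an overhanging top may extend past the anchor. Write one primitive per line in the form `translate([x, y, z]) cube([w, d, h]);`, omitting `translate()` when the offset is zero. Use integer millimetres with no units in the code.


translate([126, 259, 0]) cube([1701, 80, 386]);


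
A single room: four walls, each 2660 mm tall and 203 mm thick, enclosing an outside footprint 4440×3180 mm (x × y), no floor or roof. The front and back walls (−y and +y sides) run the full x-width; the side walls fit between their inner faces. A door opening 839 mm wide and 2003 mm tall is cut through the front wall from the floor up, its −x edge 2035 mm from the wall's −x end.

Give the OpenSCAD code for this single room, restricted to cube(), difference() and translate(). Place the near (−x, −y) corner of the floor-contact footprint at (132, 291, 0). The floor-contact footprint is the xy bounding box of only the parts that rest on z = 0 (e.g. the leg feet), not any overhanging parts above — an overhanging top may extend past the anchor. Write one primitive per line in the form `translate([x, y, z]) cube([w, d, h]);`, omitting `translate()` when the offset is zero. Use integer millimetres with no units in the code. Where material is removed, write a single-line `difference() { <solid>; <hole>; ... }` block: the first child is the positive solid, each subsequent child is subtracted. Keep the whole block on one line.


difference() { translate([132, 291, 0]) cube([4440, 203, 2660]); translate([2167, 291, 0]) cube([839, 203, 2003]); }
translate([132, 3268, 0]) cube([4440, 203, 2660]);
translate([132, 494, 0]) cube([203, 2774, 2660]);
translate([4369, 494, 0]) cube([203, 2774, 2660]);


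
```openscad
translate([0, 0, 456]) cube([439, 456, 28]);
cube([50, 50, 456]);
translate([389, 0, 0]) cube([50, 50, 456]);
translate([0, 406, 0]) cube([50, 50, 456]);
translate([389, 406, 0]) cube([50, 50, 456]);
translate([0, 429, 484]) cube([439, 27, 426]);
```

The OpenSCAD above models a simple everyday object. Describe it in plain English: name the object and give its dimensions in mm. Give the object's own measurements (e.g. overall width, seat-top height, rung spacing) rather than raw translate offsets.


A chair. The seat is a 439×456×28 mm slab with its top at z = 484 mm, on four 50×50 mm corner legs (flush with the seat edges, standing on z = 0). A flat backrest 27 mm thick, 426 mm tall, spans the full seat width and rises from the seat top along its +y edge, rear face flush with the rear of the seat.


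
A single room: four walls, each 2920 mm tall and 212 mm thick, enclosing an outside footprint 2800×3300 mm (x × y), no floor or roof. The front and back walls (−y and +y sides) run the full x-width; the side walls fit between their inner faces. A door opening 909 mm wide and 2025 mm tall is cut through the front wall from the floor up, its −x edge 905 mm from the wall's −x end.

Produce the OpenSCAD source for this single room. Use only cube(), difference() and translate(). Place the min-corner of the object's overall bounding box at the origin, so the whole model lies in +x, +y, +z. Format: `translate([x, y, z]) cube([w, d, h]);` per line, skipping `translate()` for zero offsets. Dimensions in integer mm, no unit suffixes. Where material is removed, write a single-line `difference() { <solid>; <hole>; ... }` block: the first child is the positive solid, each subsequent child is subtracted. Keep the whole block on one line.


difference() { cube([2800, 212, 2920]); translate([905, 0, 0]) cube([909, 212, 2025]); }
translate([0, 3088, 0]) cube([2800, 212, 2920]);
translate([0, 212, 0]) cube([212, 2876, 2920]);
translate([2588, 212, 0]) cube([212, 2876, 2920]);


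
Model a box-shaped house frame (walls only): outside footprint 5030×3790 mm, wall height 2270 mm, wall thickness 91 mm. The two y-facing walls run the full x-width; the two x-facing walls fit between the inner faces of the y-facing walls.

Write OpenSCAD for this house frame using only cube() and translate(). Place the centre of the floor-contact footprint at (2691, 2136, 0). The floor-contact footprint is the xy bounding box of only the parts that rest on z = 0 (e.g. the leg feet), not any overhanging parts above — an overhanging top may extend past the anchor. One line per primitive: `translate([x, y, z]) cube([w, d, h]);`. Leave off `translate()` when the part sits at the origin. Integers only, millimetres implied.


translate([176, 241, 0]) cube([5030, 91, 2270]);
translate([176, 3940, 0]) cube([5030, 91, 2270]);
translate([176, 332, 0]) cube([91, 3608, 2270]);
translate([5115, 332, 0]) cube([91, 3608, 2270]);


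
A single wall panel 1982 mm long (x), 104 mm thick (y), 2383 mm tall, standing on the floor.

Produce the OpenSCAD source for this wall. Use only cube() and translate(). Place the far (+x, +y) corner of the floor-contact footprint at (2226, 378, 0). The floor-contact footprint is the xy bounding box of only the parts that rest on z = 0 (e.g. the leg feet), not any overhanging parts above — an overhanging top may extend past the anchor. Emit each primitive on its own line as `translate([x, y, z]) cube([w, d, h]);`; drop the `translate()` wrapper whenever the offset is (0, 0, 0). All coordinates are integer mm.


translate([244, 274, 0]) cube([1982, 104, 2383]);


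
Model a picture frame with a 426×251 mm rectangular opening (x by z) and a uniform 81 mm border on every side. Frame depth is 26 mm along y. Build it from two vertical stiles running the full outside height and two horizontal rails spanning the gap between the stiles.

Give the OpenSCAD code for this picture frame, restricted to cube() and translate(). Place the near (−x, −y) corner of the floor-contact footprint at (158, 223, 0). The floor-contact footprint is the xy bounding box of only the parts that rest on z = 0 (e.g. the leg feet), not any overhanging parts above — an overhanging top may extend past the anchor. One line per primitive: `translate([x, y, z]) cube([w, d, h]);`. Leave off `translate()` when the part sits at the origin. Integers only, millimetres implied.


translate([158, 223, 0]) cube([81, 26, 413]);
translate([665, 223, 0]) cube([81, 26, 413]);
translate([239, 223, 0]) cube([426, 26, 81]);
translate([239, 223, 332]) cube([426, 26, 81]);


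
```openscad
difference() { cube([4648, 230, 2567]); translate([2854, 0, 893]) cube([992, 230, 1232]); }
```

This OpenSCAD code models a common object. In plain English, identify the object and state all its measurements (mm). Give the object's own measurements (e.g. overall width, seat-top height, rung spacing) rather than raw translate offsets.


A wall 4648 mm long (x), 230 mm thick (y), 2567 mm tall, with a rectangular window opening cut through it. The opening is 992 mm wide and 1232 mm tall; its sill is at z = 893 mm and its near (−x) edge is 2854 mm from the wall's −x end. The opening passes through the full wall thickness.


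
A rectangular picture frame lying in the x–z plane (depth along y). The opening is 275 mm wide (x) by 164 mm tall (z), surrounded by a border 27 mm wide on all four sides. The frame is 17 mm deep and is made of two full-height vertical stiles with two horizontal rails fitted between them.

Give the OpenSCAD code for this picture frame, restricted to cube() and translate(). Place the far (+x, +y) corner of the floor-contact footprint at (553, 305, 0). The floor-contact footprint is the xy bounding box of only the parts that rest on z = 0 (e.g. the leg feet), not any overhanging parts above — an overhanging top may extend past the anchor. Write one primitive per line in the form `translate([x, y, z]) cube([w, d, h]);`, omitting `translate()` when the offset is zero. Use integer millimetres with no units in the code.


translate([224, 288, 0]) cube([27, 17, 218]);
translate([526, 288, 0]) cube([27, 17, 218]);
translate([251, 288, 0]) cube([275, 17, 27]);
translate([251, 288, 191]) cube([275, 17, 27]);


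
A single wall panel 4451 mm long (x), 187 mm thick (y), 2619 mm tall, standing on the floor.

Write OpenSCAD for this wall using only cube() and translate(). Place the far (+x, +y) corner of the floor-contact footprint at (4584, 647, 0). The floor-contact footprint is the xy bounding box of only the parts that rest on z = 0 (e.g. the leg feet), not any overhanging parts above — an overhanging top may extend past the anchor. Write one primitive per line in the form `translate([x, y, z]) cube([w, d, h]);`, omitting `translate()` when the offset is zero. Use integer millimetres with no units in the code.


translate([133, 460, 0]) cube([4451, 187, 2619]);


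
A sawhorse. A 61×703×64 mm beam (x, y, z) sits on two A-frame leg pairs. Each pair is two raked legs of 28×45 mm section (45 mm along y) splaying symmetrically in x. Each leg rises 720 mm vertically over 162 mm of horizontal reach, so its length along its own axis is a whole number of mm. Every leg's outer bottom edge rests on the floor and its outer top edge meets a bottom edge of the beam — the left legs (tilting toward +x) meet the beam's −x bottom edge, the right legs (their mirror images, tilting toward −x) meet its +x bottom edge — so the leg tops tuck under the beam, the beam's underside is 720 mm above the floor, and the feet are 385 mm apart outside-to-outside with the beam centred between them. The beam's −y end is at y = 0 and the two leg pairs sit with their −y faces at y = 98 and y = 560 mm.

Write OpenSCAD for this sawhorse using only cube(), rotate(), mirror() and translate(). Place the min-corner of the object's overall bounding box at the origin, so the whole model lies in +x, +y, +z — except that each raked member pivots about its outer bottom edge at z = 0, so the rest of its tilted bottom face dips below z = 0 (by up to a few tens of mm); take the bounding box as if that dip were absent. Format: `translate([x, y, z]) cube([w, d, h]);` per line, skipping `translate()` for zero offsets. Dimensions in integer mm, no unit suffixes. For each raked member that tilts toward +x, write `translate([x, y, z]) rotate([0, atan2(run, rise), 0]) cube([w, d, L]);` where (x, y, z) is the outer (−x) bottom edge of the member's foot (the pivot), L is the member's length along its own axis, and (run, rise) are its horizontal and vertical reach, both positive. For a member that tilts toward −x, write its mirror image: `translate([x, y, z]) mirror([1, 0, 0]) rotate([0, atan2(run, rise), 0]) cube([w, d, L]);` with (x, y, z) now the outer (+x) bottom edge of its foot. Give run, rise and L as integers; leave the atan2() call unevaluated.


translate([162, 0, 720]) cube([61, 703, 64]);
translate([0, 98, 0]) rotate([0, atan2(162, 720), 0]) cube([28, 45, 738]);
translate([385, 98, 0]) mirror([1, 0, 0]) rotate([0, atan2(162, 720), 0]) cube([28, 45, 738]);
translate([0, 560, 0]) rotate([0, atan2(162, 720), 0]) cube([28, 45, 738]);
translate([385, 560, 0]) mirror([1, 0, 0]) rotate([0, atan2(162, 720), 0]) cube([28, 45, 738]);


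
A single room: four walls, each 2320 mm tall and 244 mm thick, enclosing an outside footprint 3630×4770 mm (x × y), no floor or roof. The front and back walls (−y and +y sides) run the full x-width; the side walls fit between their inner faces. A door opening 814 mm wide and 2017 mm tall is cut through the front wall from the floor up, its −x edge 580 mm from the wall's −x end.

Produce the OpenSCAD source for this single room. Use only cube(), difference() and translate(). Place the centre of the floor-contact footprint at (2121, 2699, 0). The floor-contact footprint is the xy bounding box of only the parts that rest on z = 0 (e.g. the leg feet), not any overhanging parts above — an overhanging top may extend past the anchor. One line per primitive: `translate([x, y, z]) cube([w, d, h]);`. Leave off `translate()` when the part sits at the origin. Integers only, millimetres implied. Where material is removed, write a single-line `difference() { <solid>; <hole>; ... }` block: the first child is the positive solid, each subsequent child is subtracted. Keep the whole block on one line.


difference() { translate([306, 314, 0]) cube([3630, 244, 2320]); translate([886, 314, 0]) cube([814, 244, 2017]); }
translate([306, 4840, 0]) cube([3630, 244, 2320]);
translate([306, 558, 0]) cube([244, 4282, 2320]);
translate([3692, 558, 0]) cube([244, 4282, 2320]);


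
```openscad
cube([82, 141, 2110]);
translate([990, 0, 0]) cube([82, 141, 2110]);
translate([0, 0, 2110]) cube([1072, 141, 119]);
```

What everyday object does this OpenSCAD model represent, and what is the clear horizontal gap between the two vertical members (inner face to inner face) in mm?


A door frame. The clear opening width is 908 mm.

Two 2110 mm tall posts with a header on top — a door frame. The left jamb is 82 mm wide at x = 0; the right jamb starts at x = 990. The clear opening is 990 − 82 = 908 mm.


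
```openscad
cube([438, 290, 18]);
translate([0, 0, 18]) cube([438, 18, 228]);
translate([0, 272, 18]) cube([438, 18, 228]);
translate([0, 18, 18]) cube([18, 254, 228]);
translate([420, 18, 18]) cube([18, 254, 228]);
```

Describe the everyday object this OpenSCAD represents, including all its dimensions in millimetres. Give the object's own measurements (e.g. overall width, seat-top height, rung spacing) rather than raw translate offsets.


An open-topped rectangular box: outside dimensions 438×290×246 mm, with a uniform wall and base thickness of 18 mm. The base is a full 438×290 slab on the floor; four walls sit on top of the base. The front and back walls (the −y and +y sides) span the full width; the two side walls fit between them.


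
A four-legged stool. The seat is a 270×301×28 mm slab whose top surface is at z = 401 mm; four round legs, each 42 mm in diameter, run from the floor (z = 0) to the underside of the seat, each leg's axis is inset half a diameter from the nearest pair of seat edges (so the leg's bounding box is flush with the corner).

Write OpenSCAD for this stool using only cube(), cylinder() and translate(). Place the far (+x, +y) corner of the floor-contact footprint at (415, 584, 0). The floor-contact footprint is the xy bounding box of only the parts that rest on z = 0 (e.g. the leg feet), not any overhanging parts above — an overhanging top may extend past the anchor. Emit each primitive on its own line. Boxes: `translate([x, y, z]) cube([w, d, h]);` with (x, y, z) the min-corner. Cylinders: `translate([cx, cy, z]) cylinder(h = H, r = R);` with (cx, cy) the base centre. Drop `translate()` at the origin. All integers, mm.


translate([145, 283, 373]) cube([270, 301, 28]);
translate([166, 304, 0]) cylinder(h = 373, r = 21);
translate([394, 304, 0]) cylinder(h = 373, r = 21);
translate([166, 563, 0]) cylinder(h = 373, r = 21);
translate([394, 563, 0]) cylinder(h = 373, r = 21);


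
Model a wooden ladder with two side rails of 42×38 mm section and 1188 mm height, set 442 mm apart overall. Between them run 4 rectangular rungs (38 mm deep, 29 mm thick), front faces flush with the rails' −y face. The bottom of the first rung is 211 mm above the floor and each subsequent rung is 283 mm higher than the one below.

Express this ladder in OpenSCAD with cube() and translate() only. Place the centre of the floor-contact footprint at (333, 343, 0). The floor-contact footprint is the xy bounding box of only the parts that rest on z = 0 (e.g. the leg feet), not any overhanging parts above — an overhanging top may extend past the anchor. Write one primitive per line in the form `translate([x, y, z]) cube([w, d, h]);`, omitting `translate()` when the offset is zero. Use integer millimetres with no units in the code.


translate([112, 324, 0]) cube([42, 38, 1188]);
translate([512, 324, 0]) cube([42, 38, 1188]);
translate([154, 324, 211]) cube([358, 38, 29]);
translate([154, 324, 494]) cube([358, 38, 29]);
translate([154, 324, 777]) cube([358, 38, 29]);
translate([154, 324, 1060]) cube([358, 38, 29]);


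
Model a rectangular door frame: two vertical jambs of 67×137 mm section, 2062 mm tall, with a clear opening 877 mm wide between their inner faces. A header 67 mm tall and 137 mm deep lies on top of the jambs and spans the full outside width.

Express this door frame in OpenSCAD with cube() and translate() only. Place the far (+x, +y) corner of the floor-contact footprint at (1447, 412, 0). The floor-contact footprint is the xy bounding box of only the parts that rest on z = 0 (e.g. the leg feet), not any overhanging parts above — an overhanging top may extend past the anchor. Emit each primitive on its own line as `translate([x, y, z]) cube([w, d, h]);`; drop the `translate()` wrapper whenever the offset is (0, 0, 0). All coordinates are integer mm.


translate([436, 275, 0]) cube([67, 137, 2062]);
translate([1380, 275, 0]) cube([67, 137, 2062]);
translate([436, 275, 2062]) cube([1011, 137, 67]);


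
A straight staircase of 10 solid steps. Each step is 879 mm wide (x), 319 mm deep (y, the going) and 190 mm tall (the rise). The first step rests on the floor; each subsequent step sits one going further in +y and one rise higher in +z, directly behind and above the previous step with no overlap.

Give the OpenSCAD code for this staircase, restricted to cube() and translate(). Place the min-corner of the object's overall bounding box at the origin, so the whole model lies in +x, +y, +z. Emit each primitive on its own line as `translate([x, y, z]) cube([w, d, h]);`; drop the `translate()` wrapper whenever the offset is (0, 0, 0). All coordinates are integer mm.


cube([879, 319, 190]);
translate([0, 319, 190]) cube([879, 319, 190]);
translate([0, 638, 380]) cube([879, 319, 190]);
translate([0, 957, 570]) cube([879, 319, 190]);
translate([0, 1276, 760]) cube([879, 319, 190]);
translate([0, 1595, 950]) cube([879, 319, 190]);
translate([0, 1914, 1140]) cube([879, 319, 190]);
translate([0, 2233, 1330]) cube([879, 319, 190]);
translate([0, 2552, 1520]) cube([879, 319, 190]);
translate([0, 2871, 1710]) cube([879, 319, 190]);


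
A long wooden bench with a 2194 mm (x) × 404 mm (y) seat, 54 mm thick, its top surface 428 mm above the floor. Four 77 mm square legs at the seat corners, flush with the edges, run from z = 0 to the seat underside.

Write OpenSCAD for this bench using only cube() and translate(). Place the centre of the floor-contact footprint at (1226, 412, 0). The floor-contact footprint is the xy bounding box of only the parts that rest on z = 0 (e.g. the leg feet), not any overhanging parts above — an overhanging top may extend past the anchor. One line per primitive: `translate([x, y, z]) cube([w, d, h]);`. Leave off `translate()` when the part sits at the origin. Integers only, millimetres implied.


// leg_h = 428 − 54 = 374
translate([129, 210, 374]) cube([2194, 404, 54]);
translate([129, 210, 0]) cube([77, 77, 374]);
translate([129, 537, 0]) cube([77, 77, 374]);
translate([2246, 210, 0]) cube([77, 77, 374]);
translate([2246, 537, 0]) cube([77, 77, 374]);
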